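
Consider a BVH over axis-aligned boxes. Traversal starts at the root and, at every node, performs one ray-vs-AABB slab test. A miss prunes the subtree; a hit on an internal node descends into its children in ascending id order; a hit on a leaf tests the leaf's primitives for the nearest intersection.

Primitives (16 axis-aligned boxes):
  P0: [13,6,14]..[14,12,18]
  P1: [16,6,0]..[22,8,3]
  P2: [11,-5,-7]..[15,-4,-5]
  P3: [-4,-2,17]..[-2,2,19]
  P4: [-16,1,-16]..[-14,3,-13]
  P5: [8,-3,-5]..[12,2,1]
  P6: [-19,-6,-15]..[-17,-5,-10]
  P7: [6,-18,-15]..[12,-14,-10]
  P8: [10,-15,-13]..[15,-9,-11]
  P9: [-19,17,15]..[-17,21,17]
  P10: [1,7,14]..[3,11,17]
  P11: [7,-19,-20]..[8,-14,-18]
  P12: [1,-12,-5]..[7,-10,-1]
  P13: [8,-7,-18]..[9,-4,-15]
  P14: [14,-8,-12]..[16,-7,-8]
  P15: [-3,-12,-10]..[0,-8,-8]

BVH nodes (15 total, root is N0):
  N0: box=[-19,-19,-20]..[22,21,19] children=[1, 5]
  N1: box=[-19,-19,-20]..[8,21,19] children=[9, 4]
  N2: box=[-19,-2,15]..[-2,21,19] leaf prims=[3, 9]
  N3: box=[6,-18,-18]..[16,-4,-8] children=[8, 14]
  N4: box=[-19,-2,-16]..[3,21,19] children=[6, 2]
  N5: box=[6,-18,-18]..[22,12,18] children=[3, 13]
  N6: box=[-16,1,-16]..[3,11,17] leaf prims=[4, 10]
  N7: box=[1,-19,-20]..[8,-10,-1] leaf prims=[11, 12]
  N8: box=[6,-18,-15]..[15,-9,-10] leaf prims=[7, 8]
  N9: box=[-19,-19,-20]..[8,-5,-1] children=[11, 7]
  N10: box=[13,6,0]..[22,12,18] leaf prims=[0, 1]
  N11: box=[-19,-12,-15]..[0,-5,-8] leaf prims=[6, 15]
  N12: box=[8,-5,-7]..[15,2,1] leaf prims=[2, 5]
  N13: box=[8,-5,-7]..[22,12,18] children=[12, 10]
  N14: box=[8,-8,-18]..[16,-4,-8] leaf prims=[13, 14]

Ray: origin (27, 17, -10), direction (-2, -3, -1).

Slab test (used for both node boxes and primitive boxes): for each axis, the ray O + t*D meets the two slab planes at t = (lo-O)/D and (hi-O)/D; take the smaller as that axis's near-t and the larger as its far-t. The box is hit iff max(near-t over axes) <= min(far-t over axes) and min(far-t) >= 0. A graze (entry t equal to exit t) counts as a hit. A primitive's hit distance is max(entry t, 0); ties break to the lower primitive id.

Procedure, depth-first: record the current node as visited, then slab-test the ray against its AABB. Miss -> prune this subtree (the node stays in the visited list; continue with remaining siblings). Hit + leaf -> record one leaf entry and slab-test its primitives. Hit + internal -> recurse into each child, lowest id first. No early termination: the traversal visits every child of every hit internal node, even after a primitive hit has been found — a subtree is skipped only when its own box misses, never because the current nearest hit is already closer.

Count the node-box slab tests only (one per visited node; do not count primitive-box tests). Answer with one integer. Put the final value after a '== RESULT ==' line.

Walk:
N0 x:[5/2,23] y:[-4/3,12] z:[-29,10] -> hit [5/2,10], descend [1, 5]
  N1 x:[19/2,23] y:[-4/3,12] z:[-29,10] -> hit [19/2,10], descend [4, 9]
    N4 x:[12,23] y:[-4/3,19/3] z:[-29,6] -> miss, prune
    N9 x:[19/2,23] y:[22/3,12] z:[-9,10] -> hit [19/2,10], descend [7, 11]
      N7 x:[19/2,13] y:[9,12] z:[-9,10] -> hit [19/2,10] leaf, test {P11(miss), P12(miss)}
      N11 x:[27/2,23] y:[22/3,29/3] z:[-2,5] -> miss, prune
  N5 x:[5/2,21/2] y:[5/3,35/3] z:[-28,8] -> hit [5/2,8], descend [3, 13]
    N3 x:[11/2,21/2] y:[7,35/3] z:[-2,8] -> hit [7,8], descend [8, 14]
      N8 x:[6,21/2] y:[26/3,35/3] z:[0,5] -> miss, prune
      N14 x:[11/2,19/2] y:[7,25/3] z:[-2,8] -> hit [7,8] leaf, test {P13(miss), P14(miss)}
    N13 x:[5/2,19/2] y:[5/3,22/3] z:[-28,-3] -> miss, prune

Visited [0, 1, 4, 9, 7, 11, 5, 3, 8, 14, 13]. Tests: 11 box, 2 leaf. Nearest: miss.

== RESULT ==
11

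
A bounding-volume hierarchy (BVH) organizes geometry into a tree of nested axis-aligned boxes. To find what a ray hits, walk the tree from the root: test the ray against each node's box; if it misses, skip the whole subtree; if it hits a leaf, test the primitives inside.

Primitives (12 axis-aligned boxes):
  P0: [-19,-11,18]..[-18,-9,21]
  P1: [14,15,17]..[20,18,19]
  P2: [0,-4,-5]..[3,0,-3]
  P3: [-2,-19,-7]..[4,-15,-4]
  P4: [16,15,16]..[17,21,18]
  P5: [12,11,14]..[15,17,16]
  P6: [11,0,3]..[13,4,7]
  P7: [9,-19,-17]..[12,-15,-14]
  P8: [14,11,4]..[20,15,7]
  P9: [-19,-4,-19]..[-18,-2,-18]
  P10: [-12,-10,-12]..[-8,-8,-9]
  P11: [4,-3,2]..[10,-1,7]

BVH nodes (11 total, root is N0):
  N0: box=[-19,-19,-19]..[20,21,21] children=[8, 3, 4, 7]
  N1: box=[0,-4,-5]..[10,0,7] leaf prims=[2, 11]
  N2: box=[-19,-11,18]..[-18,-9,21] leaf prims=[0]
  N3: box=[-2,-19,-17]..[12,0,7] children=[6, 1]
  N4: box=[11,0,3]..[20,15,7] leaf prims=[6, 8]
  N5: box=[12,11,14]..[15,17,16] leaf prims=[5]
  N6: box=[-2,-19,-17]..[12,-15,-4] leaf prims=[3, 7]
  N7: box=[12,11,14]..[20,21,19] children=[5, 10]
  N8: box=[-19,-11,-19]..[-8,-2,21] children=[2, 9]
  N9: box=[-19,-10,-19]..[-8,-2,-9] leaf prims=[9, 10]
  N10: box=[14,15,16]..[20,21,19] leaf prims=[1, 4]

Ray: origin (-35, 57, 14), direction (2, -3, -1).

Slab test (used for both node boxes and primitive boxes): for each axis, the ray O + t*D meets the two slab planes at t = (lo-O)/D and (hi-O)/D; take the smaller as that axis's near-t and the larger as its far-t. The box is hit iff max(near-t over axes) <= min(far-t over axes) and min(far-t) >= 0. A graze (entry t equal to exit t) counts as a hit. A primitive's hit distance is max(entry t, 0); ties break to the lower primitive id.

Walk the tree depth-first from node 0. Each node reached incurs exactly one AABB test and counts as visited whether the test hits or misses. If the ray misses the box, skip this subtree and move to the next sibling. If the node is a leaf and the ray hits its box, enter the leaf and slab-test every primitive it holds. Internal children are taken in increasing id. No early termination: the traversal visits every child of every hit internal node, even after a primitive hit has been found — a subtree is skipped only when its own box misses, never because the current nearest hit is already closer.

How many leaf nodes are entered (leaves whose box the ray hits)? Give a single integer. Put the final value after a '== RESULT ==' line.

Trace the traversal:
N0 x:[8,55/2] y:[12,76/3] z:[-7,33] -> hit [12,76/3], descend [3, 4, 7, 8]
  N3 x:[33/2,47/2] y:[19,76/3] z:[7,31] -> hit [19,47/2], descend [1, 6]
    N1 x:[35/2,45/2] y:[19,61/3] z:[7,19] -> hit [19,19] leaf, test {P2@t=19, P11(miss)}
    N6 x:[33/2,47/2] y:[24,76/3] z:[18,31] -> miss, prune
  N4 x:[23,55/2] y:[14,19] z:[7,11] -> miss, prune
  N7 x:[47/2,55/2] y:[12,46/3] z:[-5,0] -> miss, prune
  N8 x:[8,27/2] y:[59/3,68/3] z:[-7,33] -> miss, prune

Visited [0, 3, 1, 6, 4, 7, 8]. Tests: 7 box, 1 leaf. Nearest: P2.

== RESULT ==
1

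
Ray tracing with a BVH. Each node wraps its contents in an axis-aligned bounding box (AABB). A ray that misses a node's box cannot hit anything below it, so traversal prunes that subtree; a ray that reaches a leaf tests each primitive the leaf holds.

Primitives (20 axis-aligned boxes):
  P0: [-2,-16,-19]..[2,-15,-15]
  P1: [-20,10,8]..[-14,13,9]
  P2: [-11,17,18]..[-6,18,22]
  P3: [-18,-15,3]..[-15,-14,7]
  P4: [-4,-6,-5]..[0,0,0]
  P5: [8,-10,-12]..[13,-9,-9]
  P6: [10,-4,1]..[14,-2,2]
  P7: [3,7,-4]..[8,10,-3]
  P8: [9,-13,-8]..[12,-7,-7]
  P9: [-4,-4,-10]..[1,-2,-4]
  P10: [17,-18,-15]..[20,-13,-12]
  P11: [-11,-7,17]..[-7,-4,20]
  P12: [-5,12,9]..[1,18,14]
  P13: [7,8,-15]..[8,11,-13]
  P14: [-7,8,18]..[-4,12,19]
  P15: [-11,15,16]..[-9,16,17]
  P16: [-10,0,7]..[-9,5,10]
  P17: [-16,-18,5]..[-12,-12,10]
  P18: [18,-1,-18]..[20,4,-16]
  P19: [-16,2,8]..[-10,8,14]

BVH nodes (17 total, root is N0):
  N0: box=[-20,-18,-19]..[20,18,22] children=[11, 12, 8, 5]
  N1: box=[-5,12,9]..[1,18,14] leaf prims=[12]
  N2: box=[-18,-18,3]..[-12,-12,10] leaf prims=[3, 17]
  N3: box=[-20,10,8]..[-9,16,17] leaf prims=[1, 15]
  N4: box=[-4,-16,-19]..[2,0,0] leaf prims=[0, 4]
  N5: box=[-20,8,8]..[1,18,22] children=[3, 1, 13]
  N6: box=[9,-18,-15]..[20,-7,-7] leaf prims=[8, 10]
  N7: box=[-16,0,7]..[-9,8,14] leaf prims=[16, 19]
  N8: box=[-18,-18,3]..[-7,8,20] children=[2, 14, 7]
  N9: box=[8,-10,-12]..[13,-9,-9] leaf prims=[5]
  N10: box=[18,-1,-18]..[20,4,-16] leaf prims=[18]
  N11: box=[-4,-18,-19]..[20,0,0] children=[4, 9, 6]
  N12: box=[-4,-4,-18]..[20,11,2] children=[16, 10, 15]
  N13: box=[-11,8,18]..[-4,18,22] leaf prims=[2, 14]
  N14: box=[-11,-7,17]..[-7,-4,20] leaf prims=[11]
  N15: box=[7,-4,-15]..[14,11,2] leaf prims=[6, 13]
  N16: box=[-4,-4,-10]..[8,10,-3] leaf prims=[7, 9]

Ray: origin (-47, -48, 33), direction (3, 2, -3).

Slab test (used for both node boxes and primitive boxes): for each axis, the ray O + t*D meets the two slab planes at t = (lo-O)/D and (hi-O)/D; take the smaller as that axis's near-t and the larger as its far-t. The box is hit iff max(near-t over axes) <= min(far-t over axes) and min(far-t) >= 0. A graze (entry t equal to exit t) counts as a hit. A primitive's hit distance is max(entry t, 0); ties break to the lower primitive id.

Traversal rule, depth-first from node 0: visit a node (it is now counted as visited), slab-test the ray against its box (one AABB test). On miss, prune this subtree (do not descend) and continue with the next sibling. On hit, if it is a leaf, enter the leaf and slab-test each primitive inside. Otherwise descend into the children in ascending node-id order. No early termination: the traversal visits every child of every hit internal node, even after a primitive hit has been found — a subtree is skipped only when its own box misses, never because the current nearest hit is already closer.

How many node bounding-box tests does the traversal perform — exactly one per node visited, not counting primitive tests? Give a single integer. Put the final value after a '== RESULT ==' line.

Trace the traversal:
N0 x:[9,67/3] y:[15,33] z:[11/3,52/3] -> hit [15,52/3], descend [5, 8, 11, 12]
  N5 x:[9,16] y:[28,33] z:[11/3,25/3] -> miss, prune
  N8 x:[29/3,40/3] y:[15,28] z:[13/3,10] -> miss, prune
  N11 x:[43/3,67/3] y:[15,24] z:[11,52/3] -> hit [15,52/3], descend [4, 6, 9]
    N4 x:[43/3,49/3] y:[16,24] z:[11,52/3] -> hit [16,49/3] leaf, test {P0@t=16, P4(miss)}
    N6 x:[56/3,67/3] y:[15,41/2] z:[40/3,16] -> miss, prune
    N9 x:[55/3,20] y:[19,39/2] z:[14,15] -> miss, prune
  N12 x:[43/3,67/3] y:[22,59/2] z:[31/3,17] -> miss, prune

order=[0, 5, 8, 11, 4, 6, 9, 12]  |boxes|=8  |leaves|=1  hit=P0

== RESULT ==
8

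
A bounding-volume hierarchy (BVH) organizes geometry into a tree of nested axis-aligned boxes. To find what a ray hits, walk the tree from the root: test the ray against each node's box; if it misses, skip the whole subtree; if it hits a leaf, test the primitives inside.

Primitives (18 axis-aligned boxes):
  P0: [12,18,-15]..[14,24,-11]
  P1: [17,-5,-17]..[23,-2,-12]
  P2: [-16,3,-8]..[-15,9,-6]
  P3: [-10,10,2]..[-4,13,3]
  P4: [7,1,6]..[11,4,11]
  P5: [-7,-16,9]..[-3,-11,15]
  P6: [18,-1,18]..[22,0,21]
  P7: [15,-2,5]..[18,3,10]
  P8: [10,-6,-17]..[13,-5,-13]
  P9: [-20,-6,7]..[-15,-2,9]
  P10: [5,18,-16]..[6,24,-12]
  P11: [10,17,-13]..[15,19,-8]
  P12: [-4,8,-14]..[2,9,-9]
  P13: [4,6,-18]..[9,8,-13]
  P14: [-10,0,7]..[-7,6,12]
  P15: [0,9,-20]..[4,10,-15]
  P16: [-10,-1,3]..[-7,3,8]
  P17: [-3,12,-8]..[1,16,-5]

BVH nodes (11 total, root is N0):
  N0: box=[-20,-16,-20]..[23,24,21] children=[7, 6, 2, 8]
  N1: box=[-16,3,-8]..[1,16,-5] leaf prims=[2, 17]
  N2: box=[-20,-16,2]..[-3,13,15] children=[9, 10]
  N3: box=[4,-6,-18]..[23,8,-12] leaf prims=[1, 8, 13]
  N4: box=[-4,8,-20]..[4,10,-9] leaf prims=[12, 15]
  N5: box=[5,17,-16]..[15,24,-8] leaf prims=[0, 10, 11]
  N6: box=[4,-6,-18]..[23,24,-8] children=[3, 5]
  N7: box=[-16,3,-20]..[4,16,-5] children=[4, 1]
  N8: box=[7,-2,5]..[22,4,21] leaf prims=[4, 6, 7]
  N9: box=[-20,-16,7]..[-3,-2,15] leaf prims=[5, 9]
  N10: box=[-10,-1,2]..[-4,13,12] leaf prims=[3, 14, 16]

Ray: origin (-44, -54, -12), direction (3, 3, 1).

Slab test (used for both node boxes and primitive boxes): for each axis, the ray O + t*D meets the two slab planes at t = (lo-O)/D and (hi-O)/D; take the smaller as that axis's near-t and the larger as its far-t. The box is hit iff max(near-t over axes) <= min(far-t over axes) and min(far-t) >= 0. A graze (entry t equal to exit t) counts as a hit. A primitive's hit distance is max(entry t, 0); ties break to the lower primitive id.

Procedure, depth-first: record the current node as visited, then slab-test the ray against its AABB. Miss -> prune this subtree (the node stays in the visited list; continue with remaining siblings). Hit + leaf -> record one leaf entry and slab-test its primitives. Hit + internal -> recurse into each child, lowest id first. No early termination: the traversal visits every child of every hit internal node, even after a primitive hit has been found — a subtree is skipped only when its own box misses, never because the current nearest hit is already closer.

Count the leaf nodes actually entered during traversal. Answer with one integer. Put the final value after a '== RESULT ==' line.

Traverse from the root:
N0 x:[8,67/3] y:[38/3,26] z:[-8,33] -> hit [38/3,67/3], descend [2, 6, 7, 8]
  N2 x:[8,41/3] y:[38/3,67/3] z:[14,27] -> miss, prune
  N6 x:[16,67/3] y:[16,26] z:[-6,4] -> miss, prune
  N7 x:[28/3,16] y:[19,70/3] z:[-8,7] -> miss, prune
  N8 x:[17,22] y:[52/3,58/3] z:[17,33] -> hit [52/3,58/3] leaf, test {P4@t=55/3, P6(miss), P7(miss)}

order=[0, 2, 6, 7, 8]  |boxes|=5  |leaves|=1  hit=P4

== RESULT ==
1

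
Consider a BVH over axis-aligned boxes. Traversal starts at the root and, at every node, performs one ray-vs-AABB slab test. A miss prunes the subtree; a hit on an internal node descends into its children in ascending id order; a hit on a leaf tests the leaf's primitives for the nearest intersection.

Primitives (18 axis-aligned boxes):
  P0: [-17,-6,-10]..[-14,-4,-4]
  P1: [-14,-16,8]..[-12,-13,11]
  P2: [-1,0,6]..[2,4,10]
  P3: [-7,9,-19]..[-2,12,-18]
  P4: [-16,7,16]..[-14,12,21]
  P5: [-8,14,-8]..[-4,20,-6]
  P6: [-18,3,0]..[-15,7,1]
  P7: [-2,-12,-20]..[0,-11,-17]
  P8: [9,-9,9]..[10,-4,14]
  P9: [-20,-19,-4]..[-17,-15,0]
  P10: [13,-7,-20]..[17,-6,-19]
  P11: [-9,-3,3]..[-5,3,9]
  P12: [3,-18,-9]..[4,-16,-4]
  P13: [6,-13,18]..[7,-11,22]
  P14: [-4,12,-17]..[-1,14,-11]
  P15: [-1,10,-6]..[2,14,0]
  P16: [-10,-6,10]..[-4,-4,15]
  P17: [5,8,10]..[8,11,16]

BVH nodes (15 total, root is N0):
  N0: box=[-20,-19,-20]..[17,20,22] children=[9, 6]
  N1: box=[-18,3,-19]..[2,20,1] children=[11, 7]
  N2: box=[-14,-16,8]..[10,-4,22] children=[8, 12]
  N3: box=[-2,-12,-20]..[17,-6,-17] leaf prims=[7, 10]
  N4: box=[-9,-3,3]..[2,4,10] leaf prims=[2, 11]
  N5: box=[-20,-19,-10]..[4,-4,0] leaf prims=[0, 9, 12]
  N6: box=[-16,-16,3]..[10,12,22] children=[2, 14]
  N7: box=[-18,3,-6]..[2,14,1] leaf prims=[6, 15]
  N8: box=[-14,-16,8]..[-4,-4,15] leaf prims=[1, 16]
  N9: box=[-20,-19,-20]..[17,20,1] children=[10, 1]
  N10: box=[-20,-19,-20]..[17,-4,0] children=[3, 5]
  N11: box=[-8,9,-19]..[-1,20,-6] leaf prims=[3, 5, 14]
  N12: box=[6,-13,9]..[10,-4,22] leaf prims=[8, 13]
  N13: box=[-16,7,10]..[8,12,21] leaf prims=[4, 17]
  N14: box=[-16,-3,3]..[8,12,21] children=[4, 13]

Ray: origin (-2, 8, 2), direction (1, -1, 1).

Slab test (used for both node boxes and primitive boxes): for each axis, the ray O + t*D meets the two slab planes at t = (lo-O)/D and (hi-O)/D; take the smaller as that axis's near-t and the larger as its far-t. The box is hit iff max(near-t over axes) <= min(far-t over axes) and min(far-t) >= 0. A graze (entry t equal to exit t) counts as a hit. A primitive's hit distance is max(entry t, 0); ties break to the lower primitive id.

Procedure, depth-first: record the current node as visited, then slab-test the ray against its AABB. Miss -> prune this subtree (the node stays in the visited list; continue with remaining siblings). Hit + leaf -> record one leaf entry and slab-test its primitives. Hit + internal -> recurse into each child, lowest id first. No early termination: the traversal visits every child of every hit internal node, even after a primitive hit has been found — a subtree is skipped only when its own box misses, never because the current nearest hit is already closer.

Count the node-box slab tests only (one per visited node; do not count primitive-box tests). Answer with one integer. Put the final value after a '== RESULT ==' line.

Traverse from the root:
N0 x:[-18,19] y:[-12,27] z:[-22,20] -> hit [-12,19], descend [6, 9]
  N6 x:[-14,12] y:[-4,24] z:[1,20] -> hit [1,12], descend [2, 14]
    N2 x:[-12,12] y:[12,24] z:[6,20] -> hit [12,12], descend [8, 12]
      N8 x:[-12,-2] y:[12,24] z:[6,13] -> miss, prune
      N12 x:[8,12] y:[12,21] z:[7,20] -> hit [12,12] leaf, test {P8@t=12, P13(miss)}
    N14 x:[-14,10] y:[-4,11] z:[1,19] -> hit [1,10], descend [4, 13]
      N4 x:[-7,4] y:[4,11] z:[1,8] -> hit [4,4] leaf, test {P2@t=4, P11(miss)}
      N13 x:[-14,10] y:[-4,1] z:[8,19] -> miss, prune
  N9 x:[-18,19] y:[-12,27] z:[-22,-1] -> miss, prune

Summary -> nodes [0, 6, 2, 8, 12, 14, 4, 13, 9]; box-tests=9; leaf-entries=2; first=P2

== RESULT ==
9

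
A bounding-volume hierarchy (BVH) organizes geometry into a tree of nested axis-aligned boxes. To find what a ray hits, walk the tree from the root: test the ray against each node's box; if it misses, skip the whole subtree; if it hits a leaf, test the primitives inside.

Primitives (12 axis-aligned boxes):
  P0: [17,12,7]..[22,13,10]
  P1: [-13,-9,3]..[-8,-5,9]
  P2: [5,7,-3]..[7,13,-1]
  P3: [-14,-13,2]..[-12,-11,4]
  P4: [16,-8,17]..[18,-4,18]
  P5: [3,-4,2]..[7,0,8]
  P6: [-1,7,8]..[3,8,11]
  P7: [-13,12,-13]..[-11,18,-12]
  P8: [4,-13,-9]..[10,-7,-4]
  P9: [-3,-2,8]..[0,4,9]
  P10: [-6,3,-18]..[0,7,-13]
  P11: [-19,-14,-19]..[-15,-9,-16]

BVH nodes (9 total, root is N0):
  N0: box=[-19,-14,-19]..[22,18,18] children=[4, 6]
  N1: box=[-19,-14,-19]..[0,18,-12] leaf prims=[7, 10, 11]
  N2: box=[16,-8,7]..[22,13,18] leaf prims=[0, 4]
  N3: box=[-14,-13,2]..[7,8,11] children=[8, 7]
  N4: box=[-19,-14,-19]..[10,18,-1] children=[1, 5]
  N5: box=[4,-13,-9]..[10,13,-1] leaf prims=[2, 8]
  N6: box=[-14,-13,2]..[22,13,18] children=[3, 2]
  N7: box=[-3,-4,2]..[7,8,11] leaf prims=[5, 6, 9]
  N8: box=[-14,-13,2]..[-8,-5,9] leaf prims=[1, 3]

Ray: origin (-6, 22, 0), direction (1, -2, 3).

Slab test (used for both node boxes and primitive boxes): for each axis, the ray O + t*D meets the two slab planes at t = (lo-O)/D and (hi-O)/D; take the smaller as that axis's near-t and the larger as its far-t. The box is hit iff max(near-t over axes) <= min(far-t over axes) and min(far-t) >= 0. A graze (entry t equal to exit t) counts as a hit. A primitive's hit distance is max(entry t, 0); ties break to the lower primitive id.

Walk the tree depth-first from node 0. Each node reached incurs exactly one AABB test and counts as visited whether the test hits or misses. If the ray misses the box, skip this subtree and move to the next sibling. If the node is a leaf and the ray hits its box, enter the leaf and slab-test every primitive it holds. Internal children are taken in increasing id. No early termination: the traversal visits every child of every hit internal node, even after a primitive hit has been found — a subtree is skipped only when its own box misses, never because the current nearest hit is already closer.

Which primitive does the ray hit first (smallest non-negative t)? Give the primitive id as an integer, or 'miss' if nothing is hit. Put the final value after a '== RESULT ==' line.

Traverse from the root:
N0 x:[-13,28] y:[2,18] z:[-19/3,6] -> hit [2,6], descend [4, 6]
  N4 x:[-13,16] y:[2,18] z:[-19/3,-1/3] -> miss, prune
  N6 x:[-8,28] y:[9/2,35/2] z:[2/3,6] -> hit [9/2,6], descend [2, 3]
    N2 x:[22,28] y:[9/2,15] z:[7/3,6] -> miss, prune
    N3 x:[-8,13] y:[7,35/2] z:[2/3,11/3] -> miss, prune

Summary -> nodes [0, 4, 6, 2, 3]; box-tests=5; leaf-entries=0; first=miss

== RESULT ==
miss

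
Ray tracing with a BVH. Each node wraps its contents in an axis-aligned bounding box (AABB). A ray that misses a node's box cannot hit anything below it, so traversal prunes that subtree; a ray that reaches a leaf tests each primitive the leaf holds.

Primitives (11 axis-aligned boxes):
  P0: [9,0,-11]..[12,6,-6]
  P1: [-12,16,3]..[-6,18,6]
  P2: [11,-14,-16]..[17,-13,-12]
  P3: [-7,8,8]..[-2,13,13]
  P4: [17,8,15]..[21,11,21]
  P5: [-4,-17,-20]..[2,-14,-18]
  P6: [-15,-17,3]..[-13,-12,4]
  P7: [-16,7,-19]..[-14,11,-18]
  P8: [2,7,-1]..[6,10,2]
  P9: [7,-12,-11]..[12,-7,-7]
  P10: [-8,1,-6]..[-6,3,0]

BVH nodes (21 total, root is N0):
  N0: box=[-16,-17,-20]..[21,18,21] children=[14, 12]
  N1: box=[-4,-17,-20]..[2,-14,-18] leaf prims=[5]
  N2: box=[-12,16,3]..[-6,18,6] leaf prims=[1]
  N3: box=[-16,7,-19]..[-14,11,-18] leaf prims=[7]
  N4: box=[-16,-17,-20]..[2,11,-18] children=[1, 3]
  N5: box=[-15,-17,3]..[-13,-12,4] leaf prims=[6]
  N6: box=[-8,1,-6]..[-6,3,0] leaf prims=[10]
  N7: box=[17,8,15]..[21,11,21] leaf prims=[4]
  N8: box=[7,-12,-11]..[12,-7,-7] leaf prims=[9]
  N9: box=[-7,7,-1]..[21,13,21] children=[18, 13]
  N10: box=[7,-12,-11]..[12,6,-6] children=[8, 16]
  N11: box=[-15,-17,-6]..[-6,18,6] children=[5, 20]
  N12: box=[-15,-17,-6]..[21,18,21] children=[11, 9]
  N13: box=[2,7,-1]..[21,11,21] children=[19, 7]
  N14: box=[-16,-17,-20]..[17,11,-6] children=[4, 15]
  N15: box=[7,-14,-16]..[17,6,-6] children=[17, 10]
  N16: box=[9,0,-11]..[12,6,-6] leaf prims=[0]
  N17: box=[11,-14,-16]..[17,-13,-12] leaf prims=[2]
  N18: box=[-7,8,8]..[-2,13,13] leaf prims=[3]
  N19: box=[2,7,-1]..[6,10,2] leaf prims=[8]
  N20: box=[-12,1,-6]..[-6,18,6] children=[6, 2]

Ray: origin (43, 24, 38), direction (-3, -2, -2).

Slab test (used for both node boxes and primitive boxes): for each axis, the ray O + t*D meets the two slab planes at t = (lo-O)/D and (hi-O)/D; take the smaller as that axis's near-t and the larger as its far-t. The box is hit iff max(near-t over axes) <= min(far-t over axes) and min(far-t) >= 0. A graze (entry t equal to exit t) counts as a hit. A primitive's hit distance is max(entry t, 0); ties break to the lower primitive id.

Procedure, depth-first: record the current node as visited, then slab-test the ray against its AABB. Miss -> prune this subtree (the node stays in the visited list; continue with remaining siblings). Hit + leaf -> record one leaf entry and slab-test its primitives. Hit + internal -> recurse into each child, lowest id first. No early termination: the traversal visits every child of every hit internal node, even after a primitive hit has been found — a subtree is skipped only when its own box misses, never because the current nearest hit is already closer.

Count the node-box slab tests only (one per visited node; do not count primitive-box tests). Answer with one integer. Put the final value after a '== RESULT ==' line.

Trace the traversal:
N0 x:[22/3,59/3] y:[3,41/2] z:[17/2,29] -> hit [17/2,59/3], descend [12, 14]
  N12 x:[22/3,58/3] y:[3,41/2] z:[17/2,22] -> hit [17/2,58/3], descend [9, 11]
    N9 x:[22/3,50/3] y:[11/2,17/2] z:[17/2,39/2] -> hit [17/2,17/2], descend [13, 18]
      N13 x:[22/3,41/3] y:[13/2,17/2] z:[17/2,39/2] -> hit [17/2,17/2], descend [7, 19]
        N7 x:[22/3,26/3] y:[13/2,8] z:[17/2,23/2] -> miss, prune
        N19 x:[37/3,41/3] y:[7,17/2] z:[18,39/2] -> miss, prune
      N18 x:[15,50/3] y:[11/2,8] z:[25/2,15] -> miss, prune
    N11 x:[49/3,58/3] y:[3,41/2] z:[16,22] -> hit [49/3,58/3], descend [5, 20]
      N5 x:[56/3,58/3] y:[18,41/2] z:[17,35/2] -> miss, prune
      N20 x:[49/3,55/3] y:[3,23/2] z:[16,22] -> miss, prune
  N14 x:[26/3,59/3] y:[13/2,41/2] z:[22,29] -> miss, prune

Summary -> nodes [0, 12, 9, 13, 7, 19, 18, 11, 5, 20, 14]; box-tests=11; leaf-entries=0; first=miss

== RESULT ==
11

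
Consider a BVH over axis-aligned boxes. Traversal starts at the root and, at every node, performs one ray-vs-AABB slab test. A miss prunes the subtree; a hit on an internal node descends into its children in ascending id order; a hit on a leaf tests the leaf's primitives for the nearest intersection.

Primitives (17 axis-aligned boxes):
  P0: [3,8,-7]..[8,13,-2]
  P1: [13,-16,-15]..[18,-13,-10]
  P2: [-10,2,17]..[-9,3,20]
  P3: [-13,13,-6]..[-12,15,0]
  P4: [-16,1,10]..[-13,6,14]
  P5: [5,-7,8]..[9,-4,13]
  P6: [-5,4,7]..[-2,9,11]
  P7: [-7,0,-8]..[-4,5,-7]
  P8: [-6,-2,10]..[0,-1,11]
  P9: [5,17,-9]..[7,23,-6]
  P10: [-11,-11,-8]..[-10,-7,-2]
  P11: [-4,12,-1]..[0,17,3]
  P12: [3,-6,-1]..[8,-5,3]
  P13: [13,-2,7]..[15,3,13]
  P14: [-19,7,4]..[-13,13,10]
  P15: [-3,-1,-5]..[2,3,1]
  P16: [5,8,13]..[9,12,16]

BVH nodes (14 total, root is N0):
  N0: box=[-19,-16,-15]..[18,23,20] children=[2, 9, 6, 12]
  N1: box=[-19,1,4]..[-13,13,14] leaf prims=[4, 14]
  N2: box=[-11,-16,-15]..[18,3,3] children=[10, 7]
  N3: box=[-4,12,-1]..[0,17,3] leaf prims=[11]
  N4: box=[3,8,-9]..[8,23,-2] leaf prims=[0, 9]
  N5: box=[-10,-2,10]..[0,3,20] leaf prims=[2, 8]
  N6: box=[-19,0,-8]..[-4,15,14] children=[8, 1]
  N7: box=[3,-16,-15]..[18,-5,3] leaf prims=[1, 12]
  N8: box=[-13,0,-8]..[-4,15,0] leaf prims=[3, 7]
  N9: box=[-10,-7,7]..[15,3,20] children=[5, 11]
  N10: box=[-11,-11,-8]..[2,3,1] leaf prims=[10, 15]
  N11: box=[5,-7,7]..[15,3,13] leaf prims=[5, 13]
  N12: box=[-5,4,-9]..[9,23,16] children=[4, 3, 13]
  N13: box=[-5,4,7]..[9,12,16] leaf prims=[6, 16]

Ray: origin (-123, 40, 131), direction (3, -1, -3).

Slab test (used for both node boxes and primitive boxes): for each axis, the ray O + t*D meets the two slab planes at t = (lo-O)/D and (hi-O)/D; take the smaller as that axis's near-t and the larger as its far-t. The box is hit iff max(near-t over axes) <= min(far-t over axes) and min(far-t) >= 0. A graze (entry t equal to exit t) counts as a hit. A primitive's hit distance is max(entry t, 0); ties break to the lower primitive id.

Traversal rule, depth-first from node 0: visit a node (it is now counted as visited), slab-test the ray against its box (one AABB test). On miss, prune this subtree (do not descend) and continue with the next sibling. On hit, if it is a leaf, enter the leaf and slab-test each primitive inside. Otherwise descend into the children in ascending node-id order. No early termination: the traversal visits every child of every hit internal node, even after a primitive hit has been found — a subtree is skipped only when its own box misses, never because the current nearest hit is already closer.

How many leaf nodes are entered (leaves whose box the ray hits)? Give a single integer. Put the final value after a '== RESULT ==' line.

Traverse from the root:
N0 x:[104/3,47] y:[17,56] z:[37,146/3] -> hit [37,47], descend [2, 6, 9, 12]
  N2 x:[112/3,47] y:[37,56] z:[128/3,146/3] -> hit [128/3,47], descend [7, 10]
    N7 x:[42,47] y:[45,56] z:[128/3,146/3] -> hit [45,47] leaf, test {P1(miss), P12(miss)}
    N10 x:[112/3,125/3] y:[37,51] z:[130/3,139/3] -> miss, prune
  N6 x:[104/3,119/3] y:[25,40] z:[39,139/3] -> hit [39,119/3], descend [1, 8]
    N1 x:[104/3,110/3] y:[27,39] z:[39,127/3] -> miss, prune
    N8 x:[110/3,119/3] y:[25,40] z:[131/3,139/3] -> miss, prune
  N9 x:[113/3,46] y:[37,47] z:[37,124/3] -> hit [113/3,124/3], descend [5, 11]
    N5 x:[113/3,41] y:[37,42] z:[37,121/3] -> hit [113/3,121/3] leaf, test {P2@t=113/3, P8(miss)}
    N11 x:[128/3,46] y:[37,47] z:[118/3,124/3] -> miss, prune
  N12 x:[118/3,44] y:[17,36] z:[115/3,140/3] -> miss, prune

11 AABB tests over nodes [0, 2, 7, 10, 6, 1, 8, 9, 5, 11, 12]; 2 leaves entered; closest P2.

== RESULT ==
2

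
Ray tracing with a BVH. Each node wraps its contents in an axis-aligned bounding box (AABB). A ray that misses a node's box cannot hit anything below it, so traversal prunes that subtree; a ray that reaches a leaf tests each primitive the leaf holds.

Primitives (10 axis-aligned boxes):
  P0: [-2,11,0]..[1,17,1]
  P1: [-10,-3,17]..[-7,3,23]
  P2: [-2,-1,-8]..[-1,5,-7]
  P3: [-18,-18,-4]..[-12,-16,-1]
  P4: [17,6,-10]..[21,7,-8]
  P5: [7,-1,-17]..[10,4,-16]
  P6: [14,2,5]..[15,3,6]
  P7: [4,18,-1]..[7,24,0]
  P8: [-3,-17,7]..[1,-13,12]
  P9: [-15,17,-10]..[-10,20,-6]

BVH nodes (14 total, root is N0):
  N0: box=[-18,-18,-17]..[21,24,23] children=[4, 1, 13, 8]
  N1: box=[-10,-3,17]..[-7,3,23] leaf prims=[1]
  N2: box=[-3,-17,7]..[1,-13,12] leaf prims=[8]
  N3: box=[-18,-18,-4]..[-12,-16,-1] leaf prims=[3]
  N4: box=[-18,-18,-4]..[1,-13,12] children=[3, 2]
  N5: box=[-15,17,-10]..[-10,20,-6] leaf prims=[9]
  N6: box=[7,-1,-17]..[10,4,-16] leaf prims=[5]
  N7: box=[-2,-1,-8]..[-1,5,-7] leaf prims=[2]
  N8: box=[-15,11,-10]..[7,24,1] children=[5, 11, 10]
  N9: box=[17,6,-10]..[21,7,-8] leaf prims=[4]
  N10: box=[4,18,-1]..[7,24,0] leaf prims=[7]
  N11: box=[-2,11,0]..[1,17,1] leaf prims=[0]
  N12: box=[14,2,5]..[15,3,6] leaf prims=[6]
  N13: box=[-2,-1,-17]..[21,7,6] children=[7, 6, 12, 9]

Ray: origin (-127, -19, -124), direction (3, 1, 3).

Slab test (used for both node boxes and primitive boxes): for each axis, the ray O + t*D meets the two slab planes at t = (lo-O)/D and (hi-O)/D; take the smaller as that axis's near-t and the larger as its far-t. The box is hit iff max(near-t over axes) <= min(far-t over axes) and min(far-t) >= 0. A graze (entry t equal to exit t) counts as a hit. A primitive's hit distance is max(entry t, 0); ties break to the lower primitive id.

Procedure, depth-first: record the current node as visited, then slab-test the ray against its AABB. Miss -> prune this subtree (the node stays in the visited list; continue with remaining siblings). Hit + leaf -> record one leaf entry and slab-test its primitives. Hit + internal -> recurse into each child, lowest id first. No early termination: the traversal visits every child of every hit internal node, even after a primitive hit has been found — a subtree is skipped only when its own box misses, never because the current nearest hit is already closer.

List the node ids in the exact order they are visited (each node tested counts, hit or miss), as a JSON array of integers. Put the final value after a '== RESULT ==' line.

Walk:
N0 x:[109/3,148/3] y:[1,43] z:[107/3,49] -> hit [109/3,43], descend [1, 4, 8, 13]
  N1 x:[39,40] y:[16,22] z:[47,49] -> miss, prune
  N4 x:[109/3,128/3] y:[1,6] z:[40,136/3] -> miss, prune
  N8 x:[112/3,134/3] y:[30,43] z:[38,125/3] -> hit [38,125/3], descend [5, 10, 11]
    N5 x:[112/3,39] y:[36,39] z:[38,118/3] -> hit [38,39] leaf, test {P9@t=38}
    N10 x:[131/3,134/3] y:[37,43] z:[41,124/3] -> miss, prune
    N11 x:[125/3,128/3] y:[30,36] z:[124/3,125/3] -> miss, prune
  N13 x:[125/3,148/3] y:[18,26] z:[107/3,130/3] -> miss, prune

8 AABB tests over nodes [0, 1, 4, 8, 5, 10, 11, 13]; 1 leaf entered; closest P9.

== RESULT ==
[0, 1, 4, 8, 5, 10, 11, 13]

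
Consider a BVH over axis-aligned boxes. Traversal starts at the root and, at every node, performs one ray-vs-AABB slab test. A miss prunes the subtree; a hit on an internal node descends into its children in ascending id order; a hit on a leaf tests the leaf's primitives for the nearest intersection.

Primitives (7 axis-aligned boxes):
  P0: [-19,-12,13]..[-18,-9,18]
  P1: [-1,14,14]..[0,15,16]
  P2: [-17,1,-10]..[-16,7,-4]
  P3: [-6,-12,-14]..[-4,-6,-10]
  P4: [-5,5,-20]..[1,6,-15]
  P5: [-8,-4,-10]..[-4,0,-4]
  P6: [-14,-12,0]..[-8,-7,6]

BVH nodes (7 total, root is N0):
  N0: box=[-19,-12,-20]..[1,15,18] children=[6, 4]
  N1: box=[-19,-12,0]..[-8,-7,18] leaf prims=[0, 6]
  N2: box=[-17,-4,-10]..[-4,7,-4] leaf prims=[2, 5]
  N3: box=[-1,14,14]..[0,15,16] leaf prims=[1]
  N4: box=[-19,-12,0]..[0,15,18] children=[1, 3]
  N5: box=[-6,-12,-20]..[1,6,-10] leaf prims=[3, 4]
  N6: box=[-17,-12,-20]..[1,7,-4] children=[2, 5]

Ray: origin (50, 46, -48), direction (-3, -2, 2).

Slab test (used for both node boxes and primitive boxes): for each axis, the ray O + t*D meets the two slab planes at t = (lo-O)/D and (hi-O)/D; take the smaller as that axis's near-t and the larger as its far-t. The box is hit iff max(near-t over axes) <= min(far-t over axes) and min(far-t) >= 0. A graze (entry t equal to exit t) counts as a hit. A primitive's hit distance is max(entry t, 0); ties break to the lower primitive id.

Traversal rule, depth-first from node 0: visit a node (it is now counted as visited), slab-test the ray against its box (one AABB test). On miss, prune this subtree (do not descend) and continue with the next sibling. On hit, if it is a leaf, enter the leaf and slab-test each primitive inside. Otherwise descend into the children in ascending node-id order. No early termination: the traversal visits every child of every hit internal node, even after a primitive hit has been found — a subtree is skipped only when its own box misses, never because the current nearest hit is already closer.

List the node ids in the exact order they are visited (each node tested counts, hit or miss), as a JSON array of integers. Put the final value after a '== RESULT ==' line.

Walk:
N0 x:[49/3,23] y:[31/2,29] z:[14,33] -> hit [49/3,23], descend [4, 6]
  N4 x:[50/3,23] y:[31/2,29] z:[24,33] -> miss, prune
  N6 x:[49/3,67/3] y:[39/2,29] z:[14,22] -> hit [39/2,22], descend [2, 5]
    N2 x:[18,67/3] y:[39/2,25] z:[19,22] -> hit [39/2,22] leaf, test {P2@t=22, P5(miss)}
    N5 x:[49/3,56/3] y:[20,29] z:[14,19] -> miss, prune

order=[0, 4, 6, 2, 5]  |boxes|=5  |leaves|=1  hit=P2

== RESULT ==
[0, 4, 6, 2, 5]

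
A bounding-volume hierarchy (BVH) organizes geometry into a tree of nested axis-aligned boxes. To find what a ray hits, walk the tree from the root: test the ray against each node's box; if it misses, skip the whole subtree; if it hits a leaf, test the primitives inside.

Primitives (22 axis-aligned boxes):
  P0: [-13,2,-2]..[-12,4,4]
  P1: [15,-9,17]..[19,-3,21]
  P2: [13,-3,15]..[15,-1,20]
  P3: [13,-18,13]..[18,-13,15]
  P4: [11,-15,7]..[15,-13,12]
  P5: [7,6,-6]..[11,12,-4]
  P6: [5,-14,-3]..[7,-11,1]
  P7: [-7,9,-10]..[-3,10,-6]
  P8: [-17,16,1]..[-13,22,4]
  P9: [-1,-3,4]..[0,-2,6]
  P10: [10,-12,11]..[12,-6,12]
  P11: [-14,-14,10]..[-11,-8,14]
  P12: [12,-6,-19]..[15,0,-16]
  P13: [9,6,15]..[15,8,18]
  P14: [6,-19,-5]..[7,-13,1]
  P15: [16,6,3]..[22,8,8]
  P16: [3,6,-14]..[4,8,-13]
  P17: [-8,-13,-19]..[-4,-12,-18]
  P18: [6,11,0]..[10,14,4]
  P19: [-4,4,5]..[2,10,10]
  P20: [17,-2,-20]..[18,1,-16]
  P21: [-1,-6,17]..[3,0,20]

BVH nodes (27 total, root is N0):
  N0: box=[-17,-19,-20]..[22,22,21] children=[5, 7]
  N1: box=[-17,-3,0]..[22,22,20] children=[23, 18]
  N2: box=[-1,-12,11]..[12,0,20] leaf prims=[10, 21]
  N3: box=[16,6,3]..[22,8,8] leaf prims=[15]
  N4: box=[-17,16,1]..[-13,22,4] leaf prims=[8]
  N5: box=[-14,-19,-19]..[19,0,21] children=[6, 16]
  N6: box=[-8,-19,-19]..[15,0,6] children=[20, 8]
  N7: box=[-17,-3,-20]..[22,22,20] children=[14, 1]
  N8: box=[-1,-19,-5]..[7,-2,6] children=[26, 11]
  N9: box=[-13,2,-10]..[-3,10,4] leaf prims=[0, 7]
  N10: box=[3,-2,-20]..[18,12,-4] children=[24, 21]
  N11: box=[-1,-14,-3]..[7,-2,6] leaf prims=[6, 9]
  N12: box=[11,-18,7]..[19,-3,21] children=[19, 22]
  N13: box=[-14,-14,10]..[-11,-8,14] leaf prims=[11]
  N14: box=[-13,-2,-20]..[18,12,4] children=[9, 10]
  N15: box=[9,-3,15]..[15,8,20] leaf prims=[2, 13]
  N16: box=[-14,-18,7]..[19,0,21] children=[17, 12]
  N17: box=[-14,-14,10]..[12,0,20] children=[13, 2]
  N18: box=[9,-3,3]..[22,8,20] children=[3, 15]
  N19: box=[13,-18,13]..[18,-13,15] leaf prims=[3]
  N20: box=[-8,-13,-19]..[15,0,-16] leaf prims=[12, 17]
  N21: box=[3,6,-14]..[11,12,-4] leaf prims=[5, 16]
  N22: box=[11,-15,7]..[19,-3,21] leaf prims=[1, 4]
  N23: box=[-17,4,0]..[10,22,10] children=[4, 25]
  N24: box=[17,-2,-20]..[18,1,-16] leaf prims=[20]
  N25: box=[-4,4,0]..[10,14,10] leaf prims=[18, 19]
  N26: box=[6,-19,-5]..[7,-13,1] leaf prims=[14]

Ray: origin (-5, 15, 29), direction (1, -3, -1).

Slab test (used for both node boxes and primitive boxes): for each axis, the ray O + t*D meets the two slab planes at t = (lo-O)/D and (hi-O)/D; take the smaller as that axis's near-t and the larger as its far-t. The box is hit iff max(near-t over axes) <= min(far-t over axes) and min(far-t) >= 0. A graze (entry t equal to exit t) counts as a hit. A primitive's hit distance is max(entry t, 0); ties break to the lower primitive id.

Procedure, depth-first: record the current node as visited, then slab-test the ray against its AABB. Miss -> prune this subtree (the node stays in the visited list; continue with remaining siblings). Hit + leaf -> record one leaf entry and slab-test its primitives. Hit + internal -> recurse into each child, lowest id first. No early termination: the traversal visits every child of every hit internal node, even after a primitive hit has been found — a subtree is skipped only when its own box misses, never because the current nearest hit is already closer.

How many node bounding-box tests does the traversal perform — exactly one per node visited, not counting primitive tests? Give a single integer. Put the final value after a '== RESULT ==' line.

Walk:
N0 x:[-12,27] y:[-7/3,34/3] z:[8,49] -> hit [8,34/3], descend [5, 7]
  N5 x:[-9,24] y:[5,34/3] z:[8,48] -> hit [8,34/3], descend [6, 16]
    N6 x:[-3,20] y:[5,34/3] z:[23,48] -> miss, prune
    N16 x:[-9,24] y:[5,11] z:[8,22] -> hit [8,11], descend [12, 17]
      N12 x:[16,24] y:[6,11] z:[8,22] -> miss, prune
      N17 x:[-9,17] y:[5,29/3] z:[9,19] -> hit [9,29/3], descend [2, 13]
        N2 x:[4,17] y:[5,9] z:[9,18] -> hit [9,9] leaf, test {P10(miss), P21(miss)}
        N13 x:[-9,-6] y:[23/3,29/3] z:[15,19] -> miss, prune
  N7 x:[-12,27] y:[-7/3,6] z:[9,49] -> miss, prune

Summary -> nodes [0, 5, 6, 16, 12, 17, 2, 13, 7]; box-tests=9; leaf-entries=1; first=miss

== RESULT ==
9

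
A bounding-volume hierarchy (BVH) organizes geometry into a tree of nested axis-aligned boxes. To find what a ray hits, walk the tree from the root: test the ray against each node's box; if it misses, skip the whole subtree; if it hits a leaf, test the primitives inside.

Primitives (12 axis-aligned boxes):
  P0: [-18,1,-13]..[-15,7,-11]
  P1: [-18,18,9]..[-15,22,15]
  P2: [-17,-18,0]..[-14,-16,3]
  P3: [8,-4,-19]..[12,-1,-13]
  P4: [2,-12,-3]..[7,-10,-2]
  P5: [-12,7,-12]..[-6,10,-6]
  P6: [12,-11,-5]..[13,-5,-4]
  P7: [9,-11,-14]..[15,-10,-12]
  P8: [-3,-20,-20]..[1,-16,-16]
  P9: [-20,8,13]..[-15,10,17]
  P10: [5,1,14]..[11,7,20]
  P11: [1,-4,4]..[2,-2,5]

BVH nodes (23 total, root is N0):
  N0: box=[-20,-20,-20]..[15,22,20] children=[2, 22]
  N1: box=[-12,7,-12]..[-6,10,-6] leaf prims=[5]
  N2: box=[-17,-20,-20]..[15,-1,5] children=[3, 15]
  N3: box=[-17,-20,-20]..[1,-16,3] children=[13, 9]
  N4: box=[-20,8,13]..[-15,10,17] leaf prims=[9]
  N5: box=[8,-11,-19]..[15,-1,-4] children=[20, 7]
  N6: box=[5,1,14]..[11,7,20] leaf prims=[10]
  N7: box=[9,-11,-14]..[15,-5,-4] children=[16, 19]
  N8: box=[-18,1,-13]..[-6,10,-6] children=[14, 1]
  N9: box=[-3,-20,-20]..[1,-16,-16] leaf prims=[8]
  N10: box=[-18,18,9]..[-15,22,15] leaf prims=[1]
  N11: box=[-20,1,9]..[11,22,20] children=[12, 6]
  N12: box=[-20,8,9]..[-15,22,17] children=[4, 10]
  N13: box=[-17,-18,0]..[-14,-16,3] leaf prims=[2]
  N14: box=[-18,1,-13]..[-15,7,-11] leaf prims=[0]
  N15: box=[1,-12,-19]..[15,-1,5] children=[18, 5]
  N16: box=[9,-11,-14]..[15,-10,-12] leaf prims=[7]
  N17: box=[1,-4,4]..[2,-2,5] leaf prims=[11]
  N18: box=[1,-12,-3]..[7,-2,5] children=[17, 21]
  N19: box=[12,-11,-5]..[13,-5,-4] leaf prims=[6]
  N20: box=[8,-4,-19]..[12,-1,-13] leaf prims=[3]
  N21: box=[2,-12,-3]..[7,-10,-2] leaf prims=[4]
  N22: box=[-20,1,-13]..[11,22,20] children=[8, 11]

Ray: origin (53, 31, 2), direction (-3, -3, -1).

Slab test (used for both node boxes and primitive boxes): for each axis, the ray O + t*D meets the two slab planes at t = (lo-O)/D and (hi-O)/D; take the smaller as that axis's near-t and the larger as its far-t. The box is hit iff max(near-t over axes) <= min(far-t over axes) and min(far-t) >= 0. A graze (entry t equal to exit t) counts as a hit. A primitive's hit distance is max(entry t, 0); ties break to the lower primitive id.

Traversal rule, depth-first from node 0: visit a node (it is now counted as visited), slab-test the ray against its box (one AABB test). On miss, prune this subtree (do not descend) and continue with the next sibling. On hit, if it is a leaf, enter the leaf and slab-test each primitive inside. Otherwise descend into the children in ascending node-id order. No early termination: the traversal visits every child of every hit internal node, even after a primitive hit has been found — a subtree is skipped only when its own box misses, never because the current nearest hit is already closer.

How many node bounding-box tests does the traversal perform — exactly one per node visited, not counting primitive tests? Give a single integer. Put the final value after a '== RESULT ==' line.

Trace the traversal:
N0 x:[38/3,73/3] y:[3,17] z:[-18,22] -> hit [38/3,17], descend [2, 22]
  N2 x:[38/3,70/3] y:[32/3,17] z:[-3,22] -> hit [38/3,17], descend [3, 15]
    N3 x:[52/3,70/3] y:[47/3,17] z:[-1,22] -> miss, prune
    N15 x:[38/3,52/3] y:[32/3,43/3] z:[-3,21] -> hit [38/3,43/3], descend [5, 18]
      N5 x:[38/3,15] y:[32/3,14] z:[6,21] -> hit [38/3,14], descend [7, 20]
        N7 x:[38/3,44/3] y:[12,14] z:[6,16] -> hit [38/3,14], descend [16, 19]
          N16 x:[38/3,44/3] y:[41/3,14] z:[14,16] -> hit [14,14] leaf, test {P7@t=14}
          N19 x:[40/3,41/3] y:[12,14] z:[6,7] -> miss, prune
        N20 x:[41/3,15] y:[32/3,35/3] z:[15,21] -> miss, prune
      N18 x:[46/3,52/3] y:[11,43/3] z:[-3,5] -> miss, prune
  N22 x:[14,73/3] y:[3,10] z:[-18,15] -> miss, prune

order=[0, 2, 3, 15, 5, 7, 16, 19, 20, 18, 22]  |boxes|=11  |leaves|=1  hit=P7

== RESULT ==
11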